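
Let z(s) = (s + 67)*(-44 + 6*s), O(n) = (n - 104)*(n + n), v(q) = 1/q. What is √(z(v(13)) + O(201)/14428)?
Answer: I*√25661562419890/93782 ≈ 54.016*I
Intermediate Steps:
O(n) = 2*n*(-104 + n) (O(n) = (-104 + n)*(2*n) = 2*n*(-104 + n))
z(s) = (-44 + 6*s)*(67 + s) (z(s) = (67 + s)*(-44 + 6*s) = (-44 + 6*s)*(67 + s))
√(z(v(13)) + O(201)/14428) = √((-2948 + 6*(1/13)² + 358/13) + (2*201*(-104 + 201))/14428) = √((-2948 + 6*(1/13)² + 358*(1/13)) + (2*201*97)*(1/14428)) = √((-2948 + 6*(1/169) + 358/13) + 38994*(1/14428)) = √((-2948 + 6/169 + 358/13) + 19497/7214) = √(-493552/169 + 19497/7214) = √(-3557189135/1219166) = I*√25661562419890/93782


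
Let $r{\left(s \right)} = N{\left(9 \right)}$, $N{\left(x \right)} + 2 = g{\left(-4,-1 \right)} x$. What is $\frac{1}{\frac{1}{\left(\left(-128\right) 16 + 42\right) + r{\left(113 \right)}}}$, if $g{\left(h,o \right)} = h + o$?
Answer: $-2053$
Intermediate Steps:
$N{\left(x \right)} = -2 - 5 x$ ($N{\left(x \right)} = -2 + \left(-4 - 1\right) x = -2 - 5 x$)
$r{\left(s \right)} = -47$ ($r{\left(s \right)} = -2 - 45 = -47$)
$\frac{1}{\frac{1}{\left(\left(-128\right) 16 + 42\right) + r{\left(113 \right)}}} = \frac{1}{\frac{1}{\left(\left(-128\right) 16 + 42\right) - 47}} = \frac{1}{\frac{1}{\left(-2048 + 42\right) - 47}} = \frac{1}{\frac{1}{-2006 - 47}} = \frac{1}{\frac{1}{-2053}} = \frac{1}{- \frac{1}{2053}} = -2053$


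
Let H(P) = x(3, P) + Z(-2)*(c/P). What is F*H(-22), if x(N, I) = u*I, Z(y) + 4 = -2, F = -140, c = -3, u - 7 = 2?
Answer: 306180/11 ≈ 27835.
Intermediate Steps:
u = 9 (u = 7 + 2 = 9)
Z(y) = -6 (Z(y) = -4 - 2 = -6)
x(N, I) = 9*I
H(P) = 9*P + 18/P (H(P) = 9*P - (-18)/P = 9*P + 18/P)
F*H(-22) = -140*(9*(-22) + 18/(-22)) = -140*(-198 + 18*(-1/22)) = -140*(-198 - 9/11) = -140*(-2187/11) = 306180/11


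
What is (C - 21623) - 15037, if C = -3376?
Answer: -40036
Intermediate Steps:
(C - 21623) - 15037 = (-3376 - 21623) - 15037 = -24999 - 15037 = -40036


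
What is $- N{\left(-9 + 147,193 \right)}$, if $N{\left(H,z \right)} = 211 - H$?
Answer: $-73$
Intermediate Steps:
$- N{\left(-9 + 147,193 \right)} = - (211 - \left(-9 + 147\right)) = - (211 - 138) = \left(-1\right) 73 = -73$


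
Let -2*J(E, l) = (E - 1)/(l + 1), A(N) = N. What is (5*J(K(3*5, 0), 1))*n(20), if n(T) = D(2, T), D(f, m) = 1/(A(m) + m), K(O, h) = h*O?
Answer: 1/32 ≈ 0.031250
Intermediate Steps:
K(O, h) = O*h
D(f, m) = 1/(2*m) (D(f, m) = 1/(m + m) = 1/(2*m))
J(E, l) = -(-1 + E)/(2*(1 + l)) (J(E, l) = -(E - 1)/(2*(l + 1)) = -(-1 + E)/(2*(1 + l)))
n(T) = 1/(2*T)
(5*J(K(3*5, 0), 1))*n(20) = (5*((1 - 3*5*0)/(2*(1 + 1))))*((½)/20) = (5*((½)*(1 - 15*0)/2))*((½)*(1/20)) = (5*((½)*(½)*(1 - 1*0)))*(1/40) = (5*((½)*(½)*(1 + 0)))*(1/40) = (5*((½)*(½)*1))*(1/40) = (5*(¼))*(1/40) = (5/4)*(1/40) = 1/32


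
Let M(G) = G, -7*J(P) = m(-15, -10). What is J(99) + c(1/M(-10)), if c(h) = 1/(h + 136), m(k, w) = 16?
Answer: -21674/9513 ≈ -2.2784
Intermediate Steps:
J(P) = -16/7 (J(P) = -⅐*16 = -16/7)
c(h) = 1/(136 + h)
J(99) + c(1/M(-10)) = -16/7 + 1/(136 + 1/(-10)) = -16/7 + 1/(136 - ⅒) = -16/7 + 1/(1359/10) = -16/7 + 10/1359 = -21674/9513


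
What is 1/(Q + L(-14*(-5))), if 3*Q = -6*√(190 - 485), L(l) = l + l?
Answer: 7/1039 + I*√295/10390 ≈ 0.0067372 + 0.0016531*I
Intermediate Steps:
L(l) = 2*l
Q = -2*I*√295 (Q = (-6*√(190 - 485))/3 = (-6*I*√295)/3 = -2*I*√295 ≈ -34.351*I)
1/(Q + L(-14*(-5))) = 1/(-2*I*√295 + 2*(-14*(-5))) = 1/(-2*I*√295 + 2*70) = 1/(-2*I*√295 + 140) = 1/(140 - 2*I*√295)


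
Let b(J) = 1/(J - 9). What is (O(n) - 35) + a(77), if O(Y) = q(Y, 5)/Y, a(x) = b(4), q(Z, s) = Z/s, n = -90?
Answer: -35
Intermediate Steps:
b(J) = 1/(-9 + J)
a(x) = -1/5 (a(x) = 1/(-9 + 4) = 1/(-5) = -1/5)
O(Y) = 1/5 (O(Y) = (Y/5)/Y = 1/5)
(O(n) - 35) + a(77) = (1/5 - 35) - 1/5 = -174/5 - 1/5 = -35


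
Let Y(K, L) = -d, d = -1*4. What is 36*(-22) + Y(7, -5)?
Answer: -788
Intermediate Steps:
d = -4
Y(K, L) = 4 (Y(K, L) = -1*(-4) = 4)
36*(-22) + Y(7, -5) = 36*(-22) + 4 = -792 + 4 = -788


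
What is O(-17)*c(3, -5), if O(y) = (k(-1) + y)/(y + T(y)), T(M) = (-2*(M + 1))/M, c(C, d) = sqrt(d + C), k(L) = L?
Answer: 102*I*sqrt(2)/107 ≈ 1.3481*I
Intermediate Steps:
c(C, d) = sqrt(C + d)
T(M) = (-2 - 2*M)/M (T(M) = (-2*(1 + M))/M = (-2 - 2*M)/M)
O(y) = (-1 + y)/(-2 + y - 2/y) (O(y) = (-1 + y)/(y + (-2 - 2/y)) = (-1 + y)/(-2 + y - 2/y))
O(-17)*c(3, -5) = (-1*(-17)*(-1 - 17)/(2 - 1*(-17)*(-2 - 17)))*sqrt(3 - 5) = (-1*(-17)*(-18)/(2 - 1*(-17)*(-19)))*sqrt(-2) = (-1*(-17)*(-18)/(2 - 323))*(I*sqrt(2)) = (-1*(-17)*(-18)/(-321))*(I*sqrt(2)) = (-1*(-17)*(-1/321)*(-18))*(I*sqrt(2)) = 102*(I*sqrt(2))/107 = 102*I*sqrt(2)/107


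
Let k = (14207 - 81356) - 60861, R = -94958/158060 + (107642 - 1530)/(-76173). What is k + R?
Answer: -770626082491127/6019952190 ≈ -1.2801e+5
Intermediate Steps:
R = -12002649227/6019952190 (R = -94958*1/158060 + 106112*(-1/76173) = -47479/79030 - 106112/76173 = -12002649227/6019952190 ≈ -1.9938)
k = -128010 (k = -67149 - 60861 = -128010)
k + R = -128010 - 12002649227/6019952190 = -770626082491127/6019952190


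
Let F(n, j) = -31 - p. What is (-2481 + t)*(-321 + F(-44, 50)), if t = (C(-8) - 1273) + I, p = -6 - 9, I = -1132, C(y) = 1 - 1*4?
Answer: 1647593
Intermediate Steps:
C(y) = -3 (C(y) = 1 - 4 = -3)
p = -15
F(n, j) = -16 (F(n, j) = -31 - 1*(-15) = -31 + 15 = -16)
t = -2408 (t = (-3 - 1273) - 1132 = -1276 - 1132 = -2408)
(-2481 + t)*(-321 + F(-44, 50)) = (-2481 - 2408)*(-321 - 16) = -4889*(-337) = 1647593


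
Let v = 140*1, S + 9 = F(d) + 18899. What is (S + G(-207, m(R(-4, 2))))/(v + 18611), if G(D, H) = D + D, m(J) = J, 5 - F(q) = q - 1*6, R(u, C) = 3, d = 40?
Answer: 18447/18751 ≈ 0.98379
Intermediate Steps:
F(q) = 11 - q (F(q) = 5 - (q - 1*6) = 5 - (q - 6) = 5 - (-6 + q) = 5 + (6 - q) = 11 - q)
G(D, H) = 2*D
S = 18861 (S = -9 + ((11 - 1*40) + 18899) = -9 + ((11 - 40) + 18899) = -9 + (-29 + 18899) = -9 + 18870 = 18861)
v = 140
(S + G(-207, m(R(-4, 2))))/(v + 18611) = (18861 + 2*(-207))/(140 + 18611) = (18861 - 414)/18751 = 18447*(1/18751) = 18447/18751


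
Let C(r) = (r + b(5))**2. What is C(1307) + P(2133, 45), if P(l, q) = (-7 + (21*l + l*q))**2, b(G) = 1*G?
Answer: 19818195785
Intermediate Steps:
b(G) = G
P(l, q) = (-7 + 21*l + l*q)**2
C(r) = (5 + r)**2 (C(r) = (r + 5)**2 = (5 + r)**2)
C(1307) + P(2133, 45) = (5 + 1307)**2 + (-7 + 21*2133 + 2133*45)**2 = 1312**2 + (-7 + 44793 + 95985)**2 = 1721344 + 140771**2 = 1721344 + 19816474441 = 19818195785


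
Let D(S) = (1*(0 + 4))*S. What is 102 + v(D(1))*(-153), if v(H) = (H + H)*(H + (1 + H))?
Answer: -10914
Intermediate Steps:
D(S) = 4*S (D(S) = (1*4)*S = 4*S)
v(H) = 2*H*(1 + 2*H) (v(H) = (2*H)*(1 + 2*H) = 2*H*(1 + 2*H))
102 + v(D(1))*(-153) = 102 + (2*(4*1)*(1 + 2*(4*1)))*(-153) = 102 + (2*4*(1 + 2*4))*(-153) = 102 + (2*4*(1 + 8))*(-153) = 102 + (2*4*9)*(-153) = 102 + 72*(-153) = 102 - 11016 = -10914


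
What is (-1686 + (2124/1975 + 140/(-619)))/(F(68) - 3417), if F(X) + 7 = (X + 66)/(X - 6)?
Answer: 63864305714/129681784425 ≈ 0.49247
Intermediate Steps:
F(X) = -7 + (66 + X)/(-6 + X) (F(X) = -7 + (X + 66)/(X - 6) = -7 + (66 + X)/(-6 + X))
(-1686 + (2124/1975 + 140/(-619)))/(F(68) - 3417) = (-1686 + (2124/1975 + 140/(-619)))/(6*(18 - 1*68)/(-6 + 68) - 3417) = (-1686 + (2124*(1/1975) + 140*(-1/619)))/(6*(18 - 68)/62 - 3417) = (-1686 + (2124/1975 - 140/619))/(6*(1/62)*(-50) - 3417) = (-1686 + 1038256/1222525)/(-150/31 - 3417) = -2060138894/(1222525*(-106077/31)) = -2060138894/1222525*(-31/106077) = 63864305714/129681784425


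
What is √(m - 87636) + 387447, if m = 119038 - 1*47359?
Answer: 387447 + 9*I*√197 ≈ 3.8745e+5 + 126.32*I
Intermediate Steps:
m = 71679 (m = 119038 - 47359 = 71679)
√(m - 87636) + 387447 = √(71679 - 87636) + 387447 = √(-15957) + 387447 = 9*I*√197 + 387447 = 387447 + 9*I*√197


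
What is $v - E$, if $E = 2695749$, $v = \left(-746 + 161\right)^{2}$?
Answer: $-2353524$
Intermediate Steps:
$v = 342225$ ($v = \left(-585\right)^{2} = 342225$)
$v - E = 342225 - 2695749 = -2353524$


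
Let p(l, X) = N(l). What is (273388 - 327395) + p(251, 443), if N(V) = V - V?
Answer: -54007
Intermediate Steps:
N(V) = 0
p(l, X) = 0
(273388 - 327395) + p(251, 443) = (273388 - 327395) + 0 = -54007 + 0 = -54007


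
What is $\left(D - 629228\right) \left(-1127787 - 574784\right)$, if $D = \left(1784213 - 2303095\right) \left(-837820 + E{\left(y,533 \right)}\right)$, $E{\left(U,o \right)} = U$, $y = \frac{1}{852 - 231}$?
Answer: $- \frac{459637581880193121470}{621} \approx -7.4016 \cdot 10^{17}$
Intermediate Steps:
$y = \frac{1}{621} \approx 0.0016103$
$D = \frac{269967153887158}{621}$ ($D = \left(1784213 - 2303095\right) \left(-837820 + \frac{1}{621}\right) = \left(-518882\right) \left(- \frac{520286219}{621}\right) = \frac{269967153887158}{621} \approx 4.3473 \cdot 10^{11}$)
$\left(D - 629228\right) \left(-1127787 - 574784\right) = \left(\frac{269967153887158}{621} - 629228\right) \left(-1127787 - 574784\right) = \frac{269966763136570}{621} \left(-1702571\right) = - \frac{459637581880193121470}{621}$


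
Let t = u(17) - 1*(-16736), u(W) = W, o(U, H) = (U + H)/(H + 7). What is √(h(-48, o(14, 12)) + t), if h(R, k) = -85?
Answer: 6*√463 ≈ 129.10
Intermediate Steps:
o(U, H) = (H + U)/(7 + H)
t = 16753 (t = 17 - 1*(-16736) = 17 + 16736 = 16753)
√(h(-48, o(14, 12)) + t) = √(-85 + 16753) = √16668 = 6*√463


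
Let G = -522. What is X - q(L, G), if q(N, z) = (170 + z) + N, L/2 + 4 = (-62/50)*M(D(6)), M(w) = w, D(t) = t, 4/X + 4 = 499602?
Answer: 2341116278/6244975 ≈ 374.88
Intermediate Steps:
X = 2/249799 (X = 4/(-4 + 499602) = 4/499598 = 4*(1/499598) = 2/249799 ≈ 8.0064e-6)
L = -572/25 (L = -8 + 2*(-62/50*6) = -8 + 2*(-62*1/50*6) = -8 + 2*(-31/25*6) = -8 + 2*(-186/25) = -8 - 372/25 = -572/25 ≈ -22.880)
q(N, z) = 170 + N + z
X - q(L, G) = 2/249799 - (170 - 572/25 - 522) = 2/249799 - 1*(-9372/25) = 2/249799 + 9372/25 = 2341116278/6244975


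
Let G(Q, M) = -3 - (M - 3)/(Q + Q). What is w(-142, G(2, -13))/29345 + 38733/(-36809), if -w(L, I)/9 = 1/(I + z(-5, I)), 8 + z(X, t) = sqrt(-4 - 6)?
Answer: -67058254248/63729446195 + 9*I*sqrt(10)/1731355 ≈ -1.0522 + 1.6438e-5*I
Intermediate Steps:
z(X, t) = -8 + I*sqrt(10) (z(X, t) = -8 + sqrt(-4 - 6) = -8 + sqrt(-10) = -8 + I*sqrt(10))
G(Q, M) = -3 - (-3 + M)/(2*Q)
w(L, I) = -9/(-8 + I + I*sqrt(10)) (w(L, I) = -9/(I + (-8 + I*sqrt(10))) = -9/(-8 + I + I*sqrt(10)))
w(-142, G(2, -13))/29345 + 38733/(-36809) = -9/(-8 + (1/2)*(3 - 1*(-13) - 6*2)/2 + I*sqrt(10))/29345 + 38733/(-36809) = -9/(-8 + (1/2)*(1/2)*(3 + 13 - 12) + I*sqrt(10))*(1/29345) + 38733*(-1/36809) = -9/(-8 + (1/2)*(1/2)*4 + I*sqrt(10))*(1/29345) - 38733/36809 = -9/(-8 + 1 + I*sqrt(10))*(1/29345) - 38733/36809 = -9/(-7 + I*sqrt(10))*(1/29345) - 38733/36809 = -9/(29345*(-7 + I*sqrt(10))) - 38733/36809 = -38733/36809 - 9/(29345*(-7 + I*sqrt(10)))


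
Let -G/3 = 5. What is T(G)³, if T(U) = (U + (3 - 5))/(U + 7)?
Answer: 4913/512 ≈ 9.5957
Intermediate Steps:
G = -15 (G = -3*5 = -15)
T(U) = (-2 + U)/(7 + U) (T(U) = (U - 2)/(7 + U) = (-2 + U)/(7 + U))
T(G)³ = ((-2 - 15)/(7 - 15))³ = (-17/(-8))³ = (-⅛*(-17))³ = (17/8)³ = 4913/512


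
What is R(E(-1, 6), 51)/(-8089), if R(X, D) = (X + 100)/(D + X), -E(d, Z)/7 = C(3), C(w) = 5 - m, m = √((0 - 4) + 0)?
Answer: -309/914057 + 343*I/1828114 ≈ -0.00033805 + 0.00018762*I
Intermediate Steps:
m = 2*I (m = √(-4 + 0) = √(-4) = 2*I ≈ 2.0*I)
C(w) = 5 - 2*I
E(d, Z) = -35 + 14*I (E(d, Z) = -7*(5 - 2*I) = -35 + 14*I)
R(X, D) = (100 + X)/(D + X)
R(E(-1, 6), 51)/(-8089) = ((100 + (-35 + 14*I))/(51 + (-35 + 14*I)))/(-8089) = ((65 + 14*I)/(16 + 14*I))*(-1/8089) = (((16 - 14*I)/452)*(65 + 14*I))*(-1/8089) = ((16 - 14*I)*(65 + 14*I)/452)*(-1/8089) = -(16 - 14*I)*(65 + 14*I)/3656228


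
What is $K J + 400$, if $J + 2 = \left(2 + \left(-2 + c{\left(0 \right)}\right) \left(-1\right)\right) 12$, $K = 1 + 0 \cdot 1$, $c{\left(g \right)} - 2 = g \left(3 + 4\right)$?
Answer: $422$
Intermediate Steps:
$c{\left(g \right)} = 2 + 7 g$ ($c{\left(g \right)} = 2 + g \left(3 + 4\right) = 2 + g 7 = 2 + 7 g$)
$K = 1$ ($K = 1 + 0 = 1$)
$J = 22$ ($J = -2 + \left(2 + \left(-2 + \left(2 + 7 \cdot 0\right)\right) \left(-1\right)\right) 12 = -2 + \left(2 + \left(-2 + \left(2 + 0\right)\right) \left(-1\right)\right) 12 = -2 + \left(2 + \left(-2 + 2\right) \left(-1\right)\right) 12 = -2 + \left(2 + 0 \left(-1\right)\right) 12 = -2 + \left(2 + 0\right) 12 = -2 + 2 \cdot 12 = -2 + 24 = 22$)
$K J + 400 = 1 \cdot 22 + 400 = 22 + 400 = 422$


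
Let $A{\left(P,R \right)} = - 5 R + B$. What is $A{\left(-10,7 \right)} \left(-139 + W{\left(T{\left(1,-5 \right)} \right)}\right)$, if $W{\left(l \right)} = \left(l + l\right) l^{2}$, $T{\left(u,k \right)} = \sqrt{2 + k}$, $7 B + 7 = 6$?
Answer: $\frac{34194}{7} + \frac{1476 i \sqrt{3}}{7} \approx 4884.9 + 365.22 i$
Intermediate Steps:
$B = - \frac{1}{7}$ ($B = -1 + \frac{1}{7} \cdot 6 = -1 + \frac{6}{7} = - \frac{1}{7} \approx -0.14286$)
$W{\left(l \right)} = 2 l^{3}$ ($W{\left(l \right)} = 2 l l^{2} = 2 l^{3}$)
$A{\left(P,R \right)} = - \frac{1}{7} - 5 R$ ($A{\left(P,R \right)} = - 5 R - \frac{1}{7} = - \frac{1}{7} - 5 R$)
$A{\left(-10,7 \right)} \left(-139 + W{\left(T{\left(1,-5 \right)} \right)}\right) = \left(- \frac{1}{7} - 35\right) \left(-139 + 2 \left(\sqrt{2 - 5}\right)^{3}\right) = \left(- \frac{1}{7} - 35\right) \left(-139 + 2 \left(\sqrt{-3}\right)^{3}\right) = - \frac{246 \left(-139 + 2 \left(i \sqrt{3}\right)^{3}\right)}{7} = - \frac{246 \left(-139 + 2 \left(- 3 i \sqrt{3}\right)\right)}{7} = - \frac{246 \left(-139 - 6 i \sqrt{3}\right)}{7} = \frac{34194}{7} + \frac{1476 i \sqrt{3}}{7}$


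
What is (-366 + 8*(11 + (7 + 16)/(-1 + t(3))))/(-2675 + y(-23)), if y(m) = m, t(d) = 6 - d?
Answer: 93/1349 ≈ 0.068940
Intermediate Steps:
(-366 + 8*(11 + (7 + 16)/(-1 + t(3))))/(-2675 + y(-23)) = (-366 + 8*(11 + (7 + 16)/(-1 + (6 - 1*3))))/(-2675 - 23) = (-366 + 8*(11 + 23/(-1 + (6 - 3))))/(-2698) = (-366 + 8*(11 + 23/(-1 + 3)))*(-1/2698) = (-366 + 8*(11 + 23/2))*(-1/2698) = (-366 + 8*(45/2))*(-1/2698) = (-366 + 180)*(-1/2698) = -186*(-1/2698) = 93/1349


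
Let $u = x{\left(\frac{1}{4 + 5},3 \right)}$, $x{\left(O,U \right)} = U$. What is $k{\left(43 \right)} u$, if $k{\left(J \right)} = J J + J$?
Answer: $5676$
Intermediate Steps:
$k{\left(J \right)} = J + J^{2}$ ($k{\left(J \right)} = J^{2} + J = J + J^{2}$)
$u = 3$
$k{\left(43 \right)} u = 43 \left(1 + 43\right) 3 = 43 \cdot 44 \cdot 3 = 1892 \cdot 3 = 5676$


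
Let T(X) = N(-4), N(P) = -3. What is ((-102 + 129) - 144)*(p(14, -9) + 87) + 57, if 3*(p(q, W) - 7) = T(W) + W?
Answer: -10473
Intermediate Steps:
T(X) = -3
p(q, W) = 6 + W/3 (p(q, W) = 7 + (-3 + W)/3 = 7 + (-1 + W/3) = 6 + W/3)
((-102 + 129) - 144)*(p(14, -9) + 87) + 57 = ((-102 + 129) - 144)*((6 + (⅓)*(-9)) + 87) + 57 = (27 - 144)*((6 - 3) + 87) + 57 = -117*(3 + 87) + 57 = -117*90 + 57 = -10530 + 57 = -10473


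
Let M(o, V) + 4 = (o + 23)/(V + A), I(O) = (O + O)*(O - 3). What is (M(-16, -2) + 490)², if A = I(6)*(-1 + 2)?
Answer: 273273961/1156 ≈ 2.3640e+5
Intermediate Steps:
I(O) = 2*O*(-3 + O) (I(O) = (2*O)*(-3 + O) = 2*O*(-3 + O))
A = 36 (A = (2*6*(-3 + 6))*(-1 + 2) = (2*6*3)*1 = 36*1 = 36)
M(o, V) = -4 + (23 + o)/(36 + V) (M(o, V) = -4 + (o + 23)/(V + 36) = -4 + (23 + o)/(36 + V))
(M(-16, -2) + 490)² = ((-121 - 16 - 4*(-2))/(36 - 2) + 490)² = ((-121 - 16 + 8)/34 + 490)² = ((1/34)*(-129) + 490)² = (-129/34 + 490)² = (16531/34)² = 273273961/1156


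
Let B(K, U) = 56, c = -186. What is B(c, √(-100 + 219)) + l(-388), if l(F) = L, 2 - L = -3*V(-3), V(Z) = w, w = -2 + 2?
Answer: 58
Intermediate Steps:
w = 0
V(Z) = 0
L = 2 (L = 2 - (-3)*0 = 2 - 1*0 = 2 + 0 = 2)
l(F) = 2
B(c, √(-100 + 219)) + l(-388) = 56 + 2 = 58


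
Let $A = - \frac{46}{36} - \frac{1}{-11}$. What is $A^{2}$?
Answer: $\frac{55225}{39204} \approx 1.4087$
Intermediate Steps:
$A = - \frac{235}{198}$ ($A = \left(-46\right) \frac{1}{36} - - \frac{1}{11} = - \frac{23}{18} + \frac{1}{11} = - \frac{235}{198} \approx -1.1869$)
$A^{2} = \left(- \frac{235}{198}\right)^{2} = \frac{55225}{39204}$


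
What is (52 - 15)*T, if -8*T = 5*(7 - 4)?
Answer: -555/8 ≈ -69.375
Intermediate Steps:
T = -15/8 (T = -5*(7 - 4)/8 = -5*3/8 = -1/8*15 = -15/8 ≈ -1.8750)
(52 - 15)*T = (52 - 15)*(-15/8) = 37*(-15/8) = -555/8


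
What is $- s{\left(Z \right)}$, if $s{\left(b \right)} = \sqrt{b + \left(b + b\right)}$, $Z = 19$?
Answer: $- \sqrt{57} \approx -7.5498$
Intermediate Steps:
$s{\left(b \right)} = \sqrt{3} \sqrt{b}$ ($s{\left(b \right)} = \sqrt{b + 2 b} = \sqrt{3 b} = \sqrt{3} \sqrt{b}$)
$- s{\left(Z \right)} = - \sqrt{3} \sqrt{19} = - \sqrt{57}$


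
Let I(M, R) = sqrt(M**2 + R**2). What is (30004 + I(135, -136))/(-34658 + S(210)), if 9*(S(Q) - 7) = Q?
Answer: -6924/7991 - 3*sqrt(36721)/103883 ≈ -0.87201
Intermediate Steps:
S(Q) = 7 + Q/9
(30004 + I(135, -136))/(-34658 + S(210)) = (30004 + sqrt(135**2 + (-136)**2))/(-34658 + (7 + (1/9)*210)) = (30004 + sqrt(18225 + 18496))/(-34658 + (7 + 70/3)) = (30004 + sqrt(36721))/(-34658 + 91/3) = (30004 + sqrt(36721))/(-103883/3) = (30004 + sqrt(36721))*(-3/103883) = -6924/7991 - 3*sqrt(36721)/103883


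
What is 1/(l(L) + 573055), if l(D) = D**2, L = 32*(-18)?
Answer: 1/904831 ≈ 1.1052e-6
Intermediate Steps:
L = -576
1/(l(L) + 573055) = 1/((-576)**2 + 573055) = 1/(331776 + 573055) = 1/904831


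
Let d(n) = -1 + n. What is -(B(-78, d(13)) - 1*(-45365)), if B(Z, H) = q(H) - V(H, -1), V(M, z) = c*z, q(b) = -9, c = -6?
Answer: -45350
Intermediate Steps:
V(M, z) = -6*z
B(Z, H) = -15 (B(Z, H) = -9 - (-6)*(-1) = -9 - 1*6 = -9 - 6 = -15)
-(B(-78, d(13)) - 1*(-45365)) = -(-15 - 1*(-45365)) = -(-15 + 45365) = -1*45350 = -45350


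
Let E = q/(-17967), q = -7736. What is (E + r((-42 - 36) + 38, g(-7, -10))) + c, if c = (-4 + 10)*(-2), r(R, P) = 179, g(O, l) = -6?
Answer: 3008225/17967 ≈ 167.43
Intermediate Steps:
E = 7736/17967 (E = -7736/(-17967) = -7736*(-1/17967) = 7736/17967 ≈ 0.43057)
c = -12 (c = 6*(-2) = -12)
(E + r((-42 - 36) + 38, g(-7, -10))) + c = (7736/17967 + 179) - 12 = 3223829/17967 - 12 = 3008225/17967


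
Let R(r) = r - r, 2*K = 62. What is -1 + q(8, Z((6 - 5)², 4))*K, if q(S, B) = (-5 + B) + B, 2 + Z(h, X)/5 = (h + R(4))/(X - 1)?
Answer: -2018/3 ≈ -672.67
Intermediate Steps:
K = 31 (K = (½)*62 = 31)
R(r) = 0
Z(h, X) = -10 + 5*h/(-1 + X) (Z(h, X) = -10 + 5*((h + 0)/(X - 1)) = -10 + 5*(h/(-1 + X)) = -10 + 5*h/(-1 + X))
q(S, B) = -5 + 2*B
-1 + q(8, Z((6 - 5)², 4))*K = -1 + (-5 + 2*(5*(2 + (6 - 5)² - 2*4)/(-1 + 4)))*31 = -1 + (-5 + 2*(5*(2 + 1² - 8)/3))*31 = -1 + (-5 + 2*(5*(⅓)*(2 + 1 - 8)))*31 = -1 + (-5 + 2*(5*(⅓)*(-5)))*31 = -1 + (-5 + 2*(-25/3))*31 = -1 + (-5 - 50/3)*31 = -1 - 65/3*31 = -1 - 2015/3 = -2018/3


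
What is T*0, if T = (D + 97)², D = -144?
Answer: 0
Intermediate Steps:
T = 2209 (T = (-144 + 97)² = (-47)² = 2209)
T*0 = 2209*0 = 0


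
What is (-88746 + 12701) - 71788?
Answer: -147833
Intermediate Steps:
(-88746 + 12701) - 71788 = -76045 - 71788 = -147833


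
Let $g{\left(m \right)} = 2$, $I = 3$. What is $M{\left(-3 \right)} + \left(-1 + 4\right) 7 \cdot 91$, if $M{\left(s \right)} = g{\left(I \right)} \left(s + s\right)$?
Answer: $1899$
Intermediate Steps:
$M{\left(s \right)} = 4 s$ ($M{\left(s \right)} = 2 \left(s + s\right) = 2 \cdot 2 s = 4 s$)
$M{\left(-3 \right)} + \left(-1 + 4\right) 7 \cdot 91 = 4 \left(-3\right) + \left(-1 + 4\right) 7 \cdot 91 = -12 + 3 \cdot 7 \cdot 91 = -12 + 21 \cdot 91 = -12 + 1911 = 1899$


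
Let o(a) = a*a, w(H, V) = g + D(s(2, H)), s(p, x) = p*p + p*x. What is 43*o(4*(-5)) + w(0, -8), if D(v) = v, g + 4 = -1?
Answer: 17199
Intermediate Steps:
s(p, x) = p² + p*x
g = -5 (g = -4 - 1 = -5)
w(H, V) = -1 + 2*H (w(H, V) = -5 + 2*(2 + H) = -5 + (4 + 2*H) = -1 + 2*H)
o(a) = a²
43*o(4*(-5)) + w(0, -8) = 43*(4*(-5))² + (-1 + 2*0) = 43*(-20)² + (-1 + 0) = 43*400 - 1 = 17200 - 1 = 17199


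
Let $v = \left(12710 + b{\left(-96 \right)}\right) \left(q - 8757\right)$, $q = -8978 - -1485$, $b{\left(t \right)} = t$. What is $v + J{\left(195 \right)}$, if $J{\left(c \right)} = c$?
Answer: $-204977305$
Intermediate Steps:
$q = -7493$ ($q = -8978 + 1485 = -7493$)
$v = -204977500$ ($v = \left(12710 - 96\right) \left(-7493 - 8757\right) = 12614 \left(-16250\right) = -204977500$)
$v + J{\left(195 \right)} = -204977500 + 195 = -204977305$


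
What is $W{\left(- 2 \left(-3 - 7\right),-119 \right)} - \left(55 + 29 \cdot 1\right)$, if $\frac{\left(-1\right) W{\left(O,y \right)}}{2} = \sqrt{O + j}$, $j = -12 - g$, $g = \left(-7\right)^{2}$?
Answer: $-84 - 2 i \sqrt{41} \approx -84.0 - 12.806 i$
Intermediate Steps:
$g = 49$
$j = -61$ ($j = -12 - 49 = -61$)
$W{\left(O,y \right)} = - 2 \sqrt{-61 + O}$ ($W{\left(O,y \right)} = - 2 \sqrt{O - 61} = - 2 \sqrt{-61 + O}$)
$W{\left(- 2 \left(-3 - 7\right),-119 \right)} - \left(55 + 29 \cdot 1\right) = - 2 \sqrt{-61 - 2 \left(-3 - 7\right)} - \left(55 + 29 \cdot 1\right) = - 2 \sqrt{-61 - -20} - \left(55 + 29\right) = - 2 \sqrt{-61 + 20} - 84 = - 2 \sqrt{-41} - 84 = - 2 i \sqrt{41} - 84 = -84 - 2 i \sqrt{41}$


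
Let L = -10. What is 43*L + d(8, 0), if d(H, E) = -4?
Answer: -434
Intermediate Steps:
43*L + d(8, 0) = 43*(-10) - 4 = -430 - 4 = -434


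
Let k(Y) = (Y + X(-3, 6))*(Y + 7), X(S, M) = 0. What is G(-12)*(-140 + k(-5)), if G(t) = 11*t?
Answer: 19800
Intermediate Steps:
k(Y) = Y*(7 + Y) (k(Y) = (Y + 0)*(Y + 7) = Y*(7 + Y))
G(-12)*(-140 + k(-5)) = (11*(-12))*(-140 - 5*(7 - 5)) = -132*(-140 - 5*2) = -132*(-140 - 10) = -132*(-150) = 19800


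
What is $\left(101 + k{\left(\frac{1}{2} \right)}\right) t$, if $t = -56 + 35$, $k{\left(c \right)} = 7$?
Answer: $-2268$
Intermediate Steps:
$t = -21$
$\left(101 + k{\left(\frac{1}{2} \right)}\right) t = \left(101 + 7\right) \left(-21\right) = 108 \left(-21\right) = -2268$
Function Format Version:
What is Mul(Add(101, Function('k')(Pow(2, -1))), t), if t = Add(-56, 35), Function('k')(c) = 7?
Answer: -2268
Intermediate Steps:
t = -21
Mul(Add(101, Function('k')(Pow(2, -1))), t) = Mul(Add(101, 7), -21) = Mul(108, -21) = -2268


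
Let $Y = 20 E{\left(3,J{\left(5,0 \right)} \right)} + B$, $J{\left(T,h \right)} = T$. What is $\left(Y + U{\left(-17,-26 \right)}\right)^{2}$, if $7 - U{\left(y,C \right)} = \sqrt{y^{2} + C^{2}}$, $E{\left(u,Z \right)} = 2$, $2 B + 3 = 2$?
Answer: $\frac{12509}{4} - 93 \sqrt{965} \approx 238.26$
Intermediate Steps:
$B = - \frac{1}{2}$ ($B = - \frac{3}{2} + \frac{1}{2} \cdot 2 = - \frac{3}{2} + 1 = - \frac{1}{2} \approx -0.5$)
$U{\left(y,C \right)} = 7 - \sqrt{C^{2} + y^{2}}$ ($U{\left(y,C \right)} = 7 - \sqrt{y^{2} + C^{2}} = 7 - \sqrt{C^{2} + y^{2}}$)
$Y = \frac{79}{2}$ ($Y = 20 \cdot 2 - \frac{1}{2} = 40 - \frac{1}{2} = \frac{79}{2} \approx 39.5$)
$\left(Y + U{\left(-17,-26 \right)}\right)^{2} = \left(\frac{79}{2} + \left(7 - \sqrt{\left(-26\right)^{2} + \left(-17\right)^{2}}\right)\right)^{2} = \left(\frac{79}{2} + \left(7 - \sqrt{676 + 289}\right)\right)^{2} = \left(\frac{79}{2} + \left(7 - \sqrt{965}\right)\right)^{2} = \left(\frac{93}{2} - \sqrt{965}\right)^{2}$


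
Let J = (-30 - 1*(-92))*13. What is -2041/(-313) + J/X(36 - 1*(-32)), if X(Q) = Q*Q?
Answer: 4844931/723656 ≈ 6.6951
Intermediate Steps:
X(Q) = Q**2
J = 806 (J = (-30 + 92)*13 = 62*13 = 806)
-2041/(-313) + J/X(36 - 1*(-32)) = -2041/(-313) + 806/((36 - 1*(-32))**2) = -2041*(-1/313) + 806/((36 + 32)**2) = 2041/313 + 806/(68**2) = 2041/313 + 806/4624 = 2041/313 + 806*(1/4624) = 2041/313 + 403/2312 = 4844931/723656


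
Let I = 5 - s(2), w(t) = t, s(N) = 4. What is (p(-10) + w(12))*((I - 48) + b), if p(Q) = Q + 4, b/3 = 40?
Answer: 438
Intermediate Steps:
b = 120 (b = 3*40 = 120)
p(Q) = 4 + Q
I = 1 (I = 5 - 1*4 = 5 - 4 = 1)
(p(-10) + w(12))*((I - 48) + b) = ((4 - 10) + 12)*((1 - 48) + 120) = (-6 + 12)*(-47 + 120) = 6*73 = 438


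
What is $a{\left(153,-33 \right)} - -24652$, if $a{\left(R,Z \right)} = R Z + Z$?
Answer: $19570$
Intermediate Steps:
$a{\left(R,Z \right)} = Z + R Z$
$a{\left(153,-33 \right)} - -24652 = - 33 \left(1 + 153\right) - -24652 = \left(-33\right) 154 + 24652 = -5082 + 24652 = 19570$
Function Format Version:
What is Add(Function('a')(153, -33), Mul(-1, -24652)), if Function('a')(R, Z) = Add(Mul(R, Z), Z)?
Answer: 19570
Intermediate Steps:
Function('a')(R, Z) = Add(Z, Mul(R, Z))
Add(Function('a')(153, -33), Mul(-1, -24652)) = Add(Mul(-33, Add(1, 153)), Mul(-1, -24652)) = Add(Mul(-33, 154), 24652) = Add(-5082, 24652) = 19570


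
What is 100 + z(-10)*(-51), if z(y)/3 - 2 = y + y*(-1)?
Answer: -206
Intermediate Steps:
z(y) = 6 (z(y) = 6 + 3*(y + y*(-1)) = 6 + 3*(y - y) = 6 + 3*0 = 6 + 0 = 6)
100 + z(-10)*(-51) = 100 + 6*(-51) = 100 - 306 = -206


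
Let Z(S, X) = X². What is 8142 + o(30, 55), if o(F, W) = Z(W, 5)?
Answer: 8167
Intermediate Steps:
o(F, W) = 25 (o(F, W) = 5² = 25)
8142 + o(30, 55) = 8142 + 25 = 8167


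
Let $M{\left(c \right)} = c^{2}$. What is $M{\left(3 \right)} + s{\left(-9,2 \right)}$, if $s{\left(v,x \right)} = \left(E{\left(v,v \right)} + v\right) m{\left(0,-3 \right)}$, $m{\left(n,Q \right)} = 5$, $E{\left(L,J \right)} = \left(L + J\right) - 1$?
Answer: $-131$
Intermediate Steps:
$E{\left(L,J \right)} = -1 + J + L$ ($E{\left(L,J \right)} = \left(J + L\right) - 1 = -1 + J + L$)
$s{\left(v,x \right)} = -5 + 15 v$ ($s{\left(v,x \right)} = \left(\left(-1 + v + v\right) + v\right) 5 = \left(\left(-1 + 2 v\right) + v\right) 5 = \left(-1 + 3 v\right) 5 = -5 + 15 v$)
$M{\left(3 \right)} + s{\left(-9,2 \right)} = 3^{2} + \left(-5 + 15 \left(-9\right)\right) = 9 - 140 = -131$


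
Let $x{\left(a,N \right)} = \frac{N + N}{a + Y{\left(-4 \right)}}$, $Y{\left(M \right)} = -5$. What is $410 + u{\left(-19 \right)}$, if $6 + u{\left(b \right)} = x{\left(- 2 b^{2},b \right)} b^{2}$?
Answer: $\frac{307426}{727} \approx 422.87$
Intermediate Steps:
$x{\left(a,N \right)} = \frac{2 N}{-5 + a}$ ($x{\left(a,N \right)} = \frac{N + N}{a - 5} = \frac{2 N}{-5 + a}$)
$u{\left(b \right)} = -6 + \frac{2 b^{3}}{-5 - 2 b^{2}}$ ($u{\left(b \right)} = -6 + \frac{2 b}{-5 - 2 b^{2}} b^{2} = -6 + \frac{2 b^{3}}{-5 - 2 b^{2}}$)
$410 + u{\left(-19 \right)} = 410 + \frac{2 \left(-15 - \left(-19\right)^{3} - 6 \left(-19\right)^{2}\right)}{5 + 2 \left(-19\right)^{2}} = 410 + \frac{2 \left(-15 - -6859 - 2166\right)}{5 + 2 \cdot 361} = 410 + \frac{2 \left(-15 + 6859 - 2166\right)}{5 + 722} = 410 + 2 \cdot \frac{1}{727} \cdot 4678 = 410 + \frac{9356}{727} = \frac{307426}{727}$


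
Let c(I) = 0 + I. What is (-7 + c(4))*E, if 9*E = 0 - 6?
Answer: 2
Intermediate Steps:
E = -⅔ (E = (0 - 6)/9 = (⅑)*(-6) = -⅔ ≈ -0.66667)
c(I) = I
(-7 + c(4))*E = (-7 + 4)*(-⅔) = -3*(-⅔) = 2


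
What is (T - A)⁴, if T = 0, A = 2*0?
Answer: 0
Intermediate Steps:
A = 0
(T - A)⁴ = (0 - 1*0)⁴ = (0 + 0)⁴ = 0⁴ = 0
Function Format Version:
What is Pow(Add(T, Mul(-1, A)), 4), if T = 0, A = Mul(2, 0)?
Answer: 0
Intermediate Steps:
A = 0
Pow(Add(T, Mul(-1, A)), 4) = Pow(Add(0, Mul(-1, 0)), 4) = Pow(Add(0, 0), 4) = Pow(0, 4) = 0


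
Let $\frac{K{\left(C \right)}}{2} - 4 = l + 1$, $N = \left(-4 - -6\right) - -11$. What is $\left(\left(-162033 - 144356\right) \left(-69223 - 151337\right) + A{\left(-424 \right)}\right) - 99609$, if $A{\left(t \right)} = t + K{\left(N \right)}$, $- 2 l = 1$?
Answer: $67577057816$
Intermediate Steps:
$l = - \frac{1}{2}$ ($l = \left(- \frac{1}{2}\right) 1 = - \frac{1}{2} \approx -0.5$)
$N = 13$ ($N = \left(-4 + 6\right) + 11 = 2 + 11 = 13$)
$K{\left(C \right)} = 9$ ($K{\left(C \right)} = 8 + 2 \left(- \frac{1}{2} + 1\right) = 8 + 2 \cdot \frac{1}{2} = 8 + 1 = 9$)
$A{\left(t \right)} = 9 + t$ ($A{\left(t \right)} = t + 9 = 9 + t$)
$\left(\left(-162033 - 144356\right) \left(-69223 - 151337\right) + A{\left(-424 \right)}\right) - 99609 = \left(\left(-162033 - 144356\right) \left(-69223 - 151337\right) + \left(9 - 424\right)\right) - 99609 = \left(\left(-306389\right) \left(-220560\right) - 415\right) - 99609 = \left(67577157840 - 415\right) - 99609 = 67577157425 - 99609 = 67577057816$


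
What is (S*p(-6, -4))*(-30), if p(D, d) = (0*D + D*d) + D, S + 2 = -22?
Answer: 12960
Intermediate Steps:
S = -24 (S = -2 - 22 = -24)
p(D, d) = D + D*d (p(D, d) = (0 + D*d) + D = D*d + D = D + D*d)
(S*p(-6, -4))*(-30) = -(-144)*(1 - 4)*(-30) = -(-144)*(-3)*(-30) = -24*18*(-30) = -432*(-30) = 12960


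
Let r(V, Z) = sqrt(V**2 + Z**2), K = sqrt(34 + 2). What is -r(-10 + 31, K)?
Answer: -3*sqrt(53) ≈ -21.840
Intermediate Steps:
K = 6 (K = sqrt(36) = 6)
-r(-10 + 31, K) = -sqrt((-10 + 31)**2 + 6**2) = -sqrt(21**2 + 36) = -sqrt(441 + 36) = -sqrt(477) = -3*sqrt(53)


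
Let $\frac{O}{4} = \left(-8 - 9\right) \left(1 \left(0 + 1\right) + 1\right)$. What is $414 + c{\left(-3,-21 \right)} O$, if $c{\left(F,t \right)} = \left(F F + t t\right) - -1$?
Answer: $-60922$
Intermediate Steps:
$c{\left(F,t \right)} = 1 + F^{2} + t^{2}$ ($c{\left(F,t \right)} = \left(F^{2} + t^{2}\right) + \left(-10 + 11\right) = \left(F^{2} + t^{2}\right) + 1 = 1 + F^{2} + t^{2}$)
$O = -136$ ($O = 4 \left(-8 - 9\right) \left(1 \left(0 + 1\right) + 1\right) = 4 \left(- 17 \left(1 \cdot 1 + 1\right)\right) = 4 \left(- 17 \left(1 + 1\right)\right) = 4 \left(\left(-17\right) 2\right) = 4 \left(-34\right) = -136$)
$414 + c{\left(-3,-21 \right)} O = 414 + \left(1 + \left(-3\right)^{2} + \left(-21\right)^{2}\right) \left(-136\right) = 414 + \left(1 + 9 + 441\right) \left(-136\right) = 414 + 451 \left(-136\right) = 414 - 61336 = -60922$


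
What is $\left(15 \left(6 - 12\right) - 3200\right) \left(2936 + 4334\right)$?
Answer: $-23918300$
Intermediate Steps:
$\left(15 \left(6 - 12\right) - 3200\right) \left(2936 + 4334\right) = \left(15 \left(-6\right) - 3200\right) 7270 = \left(-90 - 3200\right) 7270 = \left(-3290\right) 7270 = -23918300$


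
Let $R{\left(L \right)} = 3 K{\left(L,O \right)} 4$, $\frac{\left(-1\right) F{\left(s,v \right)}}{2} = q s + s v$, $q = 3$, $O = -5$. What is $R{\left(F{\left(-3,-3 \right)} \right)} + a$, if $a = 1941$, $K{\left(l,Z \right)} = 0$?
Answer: $1941$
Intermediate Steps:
$F{\left(s,v \right)} = - 6 s - 2 s v$ ($F{\left(s,v \right)} = - 2 \left(3 s + s v\right) = - 6 s - 2 s v$)
$R{\left(L \right)} = 0$ ($R{\left(L \right)} = 3 \cdot 0 \cdot 4 = 0 \cdot 4 = 0$)
$R{\left(F{\left(-3,-3 \right)} \right)} + a = 0 + 1941 = 1941$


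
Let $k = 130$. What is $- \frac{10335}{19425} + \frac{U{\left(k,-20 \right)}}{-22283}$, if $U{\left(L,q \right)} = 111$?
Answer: $- \frac{15496732}{28856485} \approx -0.53703$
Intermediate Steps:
$- \frac{10335}{19425} + \frac{U{\left(k,-20 \right)}}{-22283} = - \frac{10335}{19425} + \frac{111}{-22283} = \left(-10335\right) \frac{1}{19425} + 111 \left(- \frac{1}{22283}\right) = - \frac{689}{1295} - \frac{111}{22283} = - \frac{15496732}{28856485}$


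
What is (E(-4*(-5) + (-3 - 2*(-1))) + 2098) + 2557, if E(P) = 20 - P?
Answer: 4656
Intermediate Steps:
(E(-4*(-5) + (-3 - 2*(-1))) + 2098) + 2557 = ((20 - (-4*(-5) + (-3 - 2*(-1)))) + 2098) + 2557 = ((20 - (20 + (-3 + 2))) + 2098) + 2557 = ((20 - (20 - 1)) + 2098) + 2557 = ((20 - 1*19) + 2098) + 2557 = ((20 - 19) + 2098) + 2557 = (1 + 2098) + 2557 = 2099 + 2557 = 4656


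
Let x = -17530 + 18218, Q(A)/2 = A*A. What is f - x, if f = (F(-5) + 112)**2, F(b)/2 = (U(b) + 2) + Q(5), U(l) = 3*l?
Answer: 33908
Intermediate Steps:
Q(A) = 2*A**2 (Q(A) = 2*(A*A) = 2*A**2)
F(b) = 104 + 6*b (F(b) = 2*((3*b + 2) + 2*5**2) = 2*((2 + 3*b) + 2*25) = 2*((2 + 3*b) + 50) = 2*(52 + 3*b) = 104 + 6*b)
f = 34596 (f = ((104 + 6*(-5)) + 112)**2 = ((104 - 30) + 112)**2 = (74 + 112)**2 = 186**2 = 34596)
x = 688
f - x = 34596 - 1*688 = 34596 - 688 = 33908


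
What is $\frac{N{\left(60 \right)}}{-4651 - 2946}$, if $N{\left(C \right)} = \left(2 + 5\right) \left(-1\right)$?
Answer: $\frac{7}{7597} \approx 0.00092142$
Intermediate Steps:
$N{\left(C \right)} = -7$ ($N{\left(C \right)} = 7 \left(-1\right) = -7$)
$\frac{N{\left(60 \right)}}{-4651 - 2946} = - \frac{7}{-4651 - 2946} = - \frac{7}{-7597} = \left(-7\right) \left(- \frac{1}{7597}\right) = \frac{7}{7597}$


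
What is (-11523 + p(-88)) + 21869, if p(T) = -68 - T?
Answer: 10366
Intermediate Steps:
(-11523 + p(-88)) + 21869 = (-11523 + (-68 - 1*(-88))) + 21869 = (-11523 + (-68 + 88)) + 21869 = (-11523 + 20) + 21869 = -11503 + 21869 = 10366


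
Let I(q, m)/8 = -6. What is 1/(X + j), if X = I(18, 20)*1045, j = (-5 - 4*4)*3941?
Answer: -1/132921 ≈ -7.5233e-6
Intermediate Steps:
I(q, m) = -48 (I(q, m) = 8*(-6) = -48)
j = -82761 (j = (-5 - 16)*3941 = -21*3941 = -82761)
X = -50160 (X = -48*1045 = -50160)
1/(X + j) = 1/(-50160 - 82761) = 1/(-132921) = -1/132921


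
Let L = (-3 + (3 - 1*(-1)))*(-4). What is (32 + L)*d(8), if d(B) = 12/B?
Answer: 42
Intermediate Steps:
L = -4 (L = (-3 + (3 + 1))*(-4) = (-3 + 4)*(-4) = 1*(-4) = -4)
(32 + L)*d(8) = (32 - 4)*(12/8) = 28*(12*(1/8)) = 28*(3/2) = 42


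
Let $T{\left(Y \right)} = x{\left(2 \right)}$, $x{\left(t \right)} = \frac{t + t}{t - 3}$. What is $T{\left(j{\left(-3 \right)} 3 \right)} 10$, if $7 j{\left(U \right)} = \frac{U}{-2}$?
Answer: $-40$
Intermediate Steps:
$j{\left(U \right)} = - \frac{U}{14}$ ($j{\left(U \right)} = \frac{U \frac{1}{-2}}{7} = \frac{U \left(- \frac{1}{2}\right)}{7} = \frac{\left(- \frac{1}{2}\right) U}{7} = - \frac{U}{14}$)
$x{\left(t \right)} = \frac{2 t}{-3 + t}$
$T{\left(Y \right)} = -4$ ($T{\left(Y \right)} = 2 \cdot 2 \frac{1}{-3 + 2} = 2 \cdot 2 \frac{1}{-1} = 2 \cdot 2 \left(-1\right) = -4$)
$T{\left(j{\left(-3 \right)} 3 \right)} 10 = \left(-4\right) 10 = -40$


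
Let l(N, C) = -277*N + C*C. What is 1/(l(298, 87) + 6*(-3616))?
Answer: -1/96673 ≈ -1.0344e-5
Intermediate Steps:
l(N, C) = C² - 277*N (l(N, C) = -277*N + C² = C² - 277*N)
1/(l(298, 87) + 6*(-3616)) = 1/((87² - 277*298) + 6*(-3616)) = 1/((7569 - 82546) - 21696) = 1/(-74977 - 21696) = 1/(-96673) = -1/96673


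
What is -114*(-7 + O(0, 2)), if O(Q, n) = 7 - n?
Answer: 228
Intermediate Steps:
-114*(-7 + O(0, 2)) = -114*(-7 + (7 - 1*2)) = -114*(-7 + (7 - 2)) = -114*(-7 + 5) = -114*(-2) = 228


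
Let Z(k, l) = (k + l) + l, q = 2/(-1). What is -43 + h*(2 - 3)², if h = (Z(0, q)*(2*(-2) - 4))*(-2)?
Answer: -107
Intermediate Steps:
q = -2 (q = 2*(-1) = -2)
Z(k, l) = k + 2*l
h = -64 (h = ((0 + 2*(-2))*(2*(-2) - 4))*(-2) = ((0 - 4)*(-4 - 4))*(-2) = -4*(-8)*(-2) = 32*(-2) = -64)
-43 + h*(2 - 3)² = -43 - 64*(2 - 3)² = -43 - 64*(-1)² = -43 - 64*1 = -43 - 64 = -107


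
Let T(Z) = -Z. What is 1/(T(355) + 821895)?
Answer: 1/821540 ≈ 1.2172e-6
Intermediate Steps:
1/(T(355) + 821895) = 1/(-1*355 + 821895) = 1/(-355 + 821895) = 1/821540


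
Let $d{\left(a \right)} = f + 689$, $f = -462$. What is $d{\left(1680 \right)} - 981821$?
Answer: $-981594$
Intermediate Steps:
$d{\left(a \right)} = 227$ ($d{\left(a \right)} = -462 + 689 = 227$)
$d{\left(1680 \right)} - 981821 = 227 - 981821 = -981594$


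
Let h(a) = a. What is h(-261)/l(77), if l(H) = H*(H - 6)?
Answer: -261/5467 ≈ -0.047741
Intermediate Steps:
l(H) = H*(-6 + H)
h(-261)/l(77) = -261*1/(77*(-6 + 77)) = -261/(77*71) = -261/5467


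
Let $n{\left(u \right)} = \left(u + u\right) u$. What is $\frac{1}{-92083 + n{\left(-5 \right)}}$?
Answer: $- \frac{1}{92033} \approx -1.0866 \cdot 10^{-5}$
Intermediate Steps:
$n{\left(u \right)} = 2 u^{2}$ ($n{\left(u \right)} = 2 u u = 2 u^{2}$)
$\frac{1}{-92083 + n{\left(-5 \right)}} = \frac{1}{-92083 + 2 \left(-5\right)^{2}} = \frac{1}{-92083 + 2 \cdot 25} = \frac{1}{-92083 + 50} = \frac{1}{-92033} = - \frac{1}{92033}$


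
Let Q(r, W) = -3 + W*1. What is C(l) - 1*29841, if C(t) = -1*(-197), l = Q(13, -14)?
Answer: -29644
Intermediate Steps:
Q(r, W) = -3 + W
l = -17 (l = -3 - 14 = -17)
C(t) = 197
C(l) - 1*29841 = 197 - 1*29841 = 197 - 29841 = -29644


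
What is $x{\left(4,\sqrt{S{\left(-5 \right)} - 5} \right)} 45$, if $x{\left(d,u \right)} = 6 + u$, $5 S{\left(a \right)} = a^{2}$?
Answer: $270$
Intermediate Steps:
$S{\left(a \right)} = \frac{a^{2}}{5}$
$x{\left(4,\sqrt{S{\left(-5 \right)} - 5} \right)} 45 = \left(6 + \sqrt{\frac{\left(-5\right)^{2}}{5} - 5}\right) 45 = \left(6 + \sqrt{\frac{1}{5} \cdot 25 - 5}\right) 45 = \left(6 + \sqrt{5 - 5}\right) 45 = \left(6 + \sqrt{0}\right) 45 = \left(6 + 0\right) 45 = 6 \cdot 45 = 270$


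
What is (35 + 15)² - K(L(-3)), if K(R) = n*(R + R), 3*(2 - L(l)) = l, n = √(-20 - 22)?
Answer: 2500 - 6*I*√42 ≈ 2500.0 - 38.884*I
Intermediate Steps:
n = I*√42 (n = √(-42) = I*√42 ≈ 6.4807*I)
L(l) = 2 - l/3
K(R) = 2*I*R*√42 (K(R) = (I*√42)*(R + R) = (I*√42)*(2*R) = 2*I*R*√42)
(35 + 15)² - K(L(-3)) = (35 + 15)² - 2*I*(2 - ⅓*(-3))*√42 = 50² - 2*I*(2 + 1)*√42 = 2500 - 2*I*3*√42 = 2500 - 6*I*√42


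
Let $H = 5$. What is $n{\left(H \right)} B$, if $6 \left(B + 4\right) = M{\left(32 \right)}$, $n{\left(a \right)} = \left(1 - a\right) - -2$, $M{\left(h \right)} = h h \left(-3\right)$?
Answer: $1032$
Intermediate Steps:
$M{\left(h \right)} = - 3 h^{2}$ ($M{\left(h \right)} = h^{2} \left(-3\right) = - 3 h^{2}$)
$n{\left(a \right)} = 3 - a$ ($n{\left(a \right)} = \left(1 - a\right) + 2 = 3 - a$)
$B = -516$ ($B = -4 + \frac{\left(-3\right) 32^{2}}{6} = -4 + \frac{\left(-3\right) 1024}{6} = -4 + \frac{1}{6} \left(-3072\right) = -4 - 512 = -516$)
$n{\left(H \right)} B = \left(3 - 5\right) \left(-516\right) = \left(-2\right) \left(-516\right) = 1032$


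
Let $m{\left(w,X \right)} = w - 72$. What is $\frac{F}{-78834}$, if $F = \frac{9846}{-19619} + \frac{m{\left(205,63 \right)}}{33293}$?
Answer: $\frac{325193551}{51492426882078} \approx 6.3154 \cdot 10^{-6}$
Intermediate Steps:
$m{\left(w,X \right)} = -72 + w$
$F = - \frac{325193551}{653175367}$ ($F = \frac{9846}{-19619} + \frac{-72 + 205}{33293} = 9846 \left(- \frac{1}{19619}\right) + 133 \cdot \frac{1}{33293} = - \frac{9846}{19619} + \frac{133}{33293} = - \frac{325193551}{653175367} \approx -0.49787$)
$\frac{F}{-78834} = - \frac{325193551}{653175367 \left(-78834\right)} = \left(- \frac{325193551}{653175367}\right) \left(- \frac{1}{78834}\right) = \frac{325193551}{51492426882078}$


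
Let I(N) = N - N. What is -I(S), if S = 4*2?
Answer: 0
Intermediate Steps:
S = 8
I(N) = 0
-I(S) = -1*0 = 0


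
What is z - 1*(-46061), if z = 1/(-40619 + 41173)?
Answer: 25517795/554 ≈ 46061.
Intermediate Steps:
z = 1/554 ≈ 0.0018051
z - 1*(-46061) = 1/554 - 1*(-46061) = 1/554 + 46061 = 25517795/554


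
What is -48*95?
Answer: -4560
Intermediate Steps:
-48*95 = -8*570 = -4560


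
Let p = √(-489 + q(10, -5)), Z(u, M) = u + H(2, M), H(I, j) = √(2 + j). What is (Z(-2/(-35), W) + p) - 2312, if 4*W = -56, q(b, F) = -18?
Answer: -80918/35 + 15*I*√3 ≈ -2311.9 + 25.981*I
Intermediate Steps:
W = -14 (W = (¼)*(-56) = -14)
Z(u, M) = u + √(2 + M)
p = 13*I*√3 (p = √(-489 - 18) = √(-507) = 13*I*√3 ≈ 22.517*I)
(Z(-2/(-35), W) + p) - 2312 = ((-2/(-35) + √(2 - 14)) + 13*I*√3) - 2312 = ((-2*(-1/35) + √(-12)) + 13*I*√3) - 2312 = ((2/35 + 2*I*√3) + 13*I*√3) - 2312 = (2/35 + 15*I*√3) - 2312 = -80918/35 + 15*I*√3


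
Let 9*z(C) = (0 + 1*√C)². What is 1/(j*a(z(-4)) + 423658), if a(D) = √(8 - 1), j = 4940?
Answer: 211829/89657637882 - 1235*√7/44828818941 ≈ 2.2898e-6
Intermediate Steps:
z(C) = C/9 (z(C) = (0 + 1*√C)²/9 = (0 + √C)²/9 = (√C)²/9 = C/9)
a(D) = √7
1/(j*a(z(-4)) + 423658) = 1/(4940*√7 + 423658) = 1/(423658 + 4940*√7)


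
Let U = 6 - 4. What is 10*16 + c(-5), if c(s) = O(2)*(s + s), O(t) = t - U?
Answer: 160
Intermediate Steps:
U = 2
O(t) = -2 + t (O(t) = t - 1*2 = t - 2 = -2 + t)
c(s) = 0 (c(s) = (-2 + 2)*(s + s) = 0*(2*s) = 0)
10*16 + c(-5) = 10*16 + 0 = 160 + 0 = 160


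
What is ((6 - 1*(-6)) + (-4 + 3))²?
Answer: 121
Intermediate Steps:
((6 - 1*(-6)) + (-4 + 3))² = ((6 + 6) - 1)² = (12 - 1)² = 11² = 121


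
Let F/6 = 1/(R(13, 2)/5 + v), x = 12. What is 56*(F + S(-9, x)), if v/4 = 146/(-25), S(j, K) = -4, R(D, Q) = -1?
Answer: -140336/589 ≈ -238.26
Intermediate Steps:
v = -584/25 (v = 4*(146/(-25)) = 4*(146*(-1/25)) = 4*(-146/25) = -584/25 ≈ -23.360)
F = -150/589 (F = 6/(-1/5 - 584/25) = 6/(-1*⅕ - 584/25) = 6/(-⅕ - 584/25) = 6/(-589/25) = 6*(-25/589) = -150/589 ≈ -0.25467)
56*(F + S(-9, x)) = 56*(-150/589 - 4) = 56*(-2506/589) = -140336/589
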